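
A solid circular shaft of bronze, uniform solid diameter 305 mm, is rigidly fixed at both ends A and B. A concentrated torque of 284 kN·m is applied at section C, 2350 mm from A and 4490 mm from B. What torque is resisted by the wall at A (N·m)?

186000 N·m

With uniform GJ and both ends fixed, compatibility θ_AC = θ_CB gives T_A·a = T_B·b, together with T_A + T_B = T₀.
T_A = T₀·b/(a+b) = 284000·4490/6840 = 186400 N·m; T_B = 97570 N·m.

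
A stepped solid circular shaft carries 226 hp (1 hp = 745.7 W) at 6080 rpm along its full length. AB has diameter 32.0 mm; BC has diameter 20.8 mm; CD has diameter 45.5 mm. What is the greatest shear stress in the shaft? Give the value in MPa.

ω = 2π·6080/60 = 636.7 rad/s, so T = P/ω = 226×745.7 / 636.7 = 264.7 N·m.
Under the same torque, τ_max = 16T/(πd³) is largest where d is smallest — segment BC (d = 20.8 mm).
τ_max = 16·264.7/(π·(0.0208)³) = 1.498×10^8 Pa.

150 MPa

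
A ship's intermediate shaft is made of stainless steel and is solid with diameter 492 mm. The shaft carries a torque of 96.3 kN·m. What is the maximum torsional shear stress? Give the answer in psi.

597 psi

J = πd⁴/32 = π(0.492)⁴/32 = 5.753×10^-3 m⁴.
τ_max = T·r/J = 96300 × 0.246 / 5.753×10^-3 = 4.118×10^6 Pa.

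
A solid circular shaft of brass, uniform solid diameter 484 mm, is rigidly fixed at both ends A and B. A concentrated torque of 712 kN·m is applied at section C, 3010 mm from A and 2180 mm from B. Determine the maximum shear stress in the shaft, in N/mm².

With uniform GJ and both ends fixed, compatibility θ_AC = θ_CB gives T_A·a = T_B·b, together with T_A + T_B = T₀.
T_A = T₀·b/(a+b) = 712000·2180/5190 = 299100 N·m; T_B = 412900 N·m.
τ in each portion: τ_AC = 1.34×10^7 Pa, τ_CB = 1.85×10^7 Pa; maximum is in CB.
τ_max = T_CB·r/J = 412900·0.242/5.39×10^-3 = 1.855×10^7 Pa.

18.5 N/mm²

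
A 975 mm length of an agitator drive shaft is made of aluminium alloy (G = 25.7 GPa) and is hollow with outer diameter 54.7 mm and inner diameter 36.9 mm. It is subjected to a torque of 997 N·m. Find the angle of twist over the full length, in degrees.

3.11°

J = π(d_o⁴ − d_i⁴)/32 = π(0.0547⁴ − 0.0369⁴)/32 = 6.969×10^-7 m⁴.
θ = T·L/(G·J) = 997.0 × 0.975 / (25.7×10⁹ × 6.969×10^-7) = 0.05427 rad.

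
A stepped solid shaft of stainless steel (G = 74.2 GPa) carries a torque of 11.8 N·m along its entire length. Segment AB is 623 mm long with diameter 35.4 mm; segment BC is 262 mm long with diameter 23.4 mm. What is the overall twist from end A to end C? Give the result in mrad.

J_AB = π(0.0354)⁴/32 = 1.54×10^-7 m⁴; J_BC = π(0.0234)⁴/32 = 2.94×10^-8 m⁴.
θ = (T/G)·Σ L_i/J_i = (11.80/74.2×10⁹)·(0.623/1.54×10^-7 + 0.262/2.94×10^-8) = 2.058×10^-3 rad.

2.06 mrad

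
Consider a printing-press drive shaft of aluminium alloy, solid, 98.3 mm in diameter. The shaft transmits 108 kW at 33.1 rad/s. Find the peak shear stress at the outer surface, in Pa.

ω = 33.1 rad/s, so T = P/ω = 108×10³ / 33.10 = 3263 N·m.
J = πd⁴/32 = π(0.0983)⁴/32 = 9.167×10^-6 m⁴.
τ_max = T·r/J = 3263 × 0.0491 / 9.167×10^-6 = 1.749×10^7 Pa.

1.75e7 Pa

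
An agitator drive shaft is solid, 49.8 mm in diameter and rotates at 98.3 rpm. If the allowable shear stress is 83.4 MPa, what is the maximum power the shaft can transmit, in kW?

J = πd⁴/32 = π(0.0498)⁴/32 = 6.038×10^-7 m⁴.
T_max = τ_allow·J/r = 8.34×10^7 × 6.038×10^-7 / 0.0249 = 2022 N·m.
ω = 2π·98.3/60 = 10.29 rad/s, so P_max = T_max·ω = 2.082×10^4 W.

20.8 kW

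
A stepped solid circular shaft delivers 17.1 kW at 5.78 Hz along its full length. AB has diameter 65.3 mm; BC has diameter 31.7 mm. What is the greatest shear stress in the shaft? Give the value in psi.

ω = 2π·5.78 = 36.32 rad/s, so T = P/ω = 17.1×10³ / 36.32 = 470.9 N·m.
Under the same torque, τ_max = 16T/(πd³) is largest where d is smallest — segment BC (d = 31.7 mm).
τ_max = 16·470.9/(π·(0.0317)³) = 7.528×10^7 Pa.

10900 psi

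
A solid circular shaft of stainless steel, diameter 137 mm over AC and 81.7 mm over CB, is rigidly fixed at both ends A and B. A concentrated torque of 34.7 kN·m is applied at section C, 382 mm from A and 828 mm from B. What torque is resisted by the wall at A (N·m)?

32800 N·m

Compatibility: T_A·a/J_AC = T_B·b/J_CB with T_A + T_B = T₀.
J_AC = 3.46×10^-5 m⁴, J_CB = 4.37×10^-6 m⁴, so T_A = T₀·(J_AC/a)/((J_AC/a)+(J_CB/b)) = 32790 N·m, T_B = 1913 N·m.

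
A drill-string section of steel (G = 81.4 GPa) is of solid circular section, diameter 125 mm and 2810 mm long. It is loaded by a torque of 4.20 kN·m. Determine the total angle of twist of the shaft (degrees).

0.347°

J = πd⁴/32 = π(0.125)⁴/32 = 2.397×10^-5 m⁴.
θ = T·L/(G·J) = 4200 × 2.81 / (81.4×10⁹ × 2.397×10^-5) = 6.049×10^-3 rad.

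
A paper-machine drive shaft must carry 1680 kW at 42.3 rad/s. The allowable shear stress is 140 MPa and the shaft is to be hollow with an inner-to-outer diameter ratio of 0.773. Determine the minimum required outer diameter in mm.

131 mm

ω = 42.3 rad/s, so T = P/ω = 1680×10³ / 42.30 = 39720 N·m.
For a hollow shaft with d_i/d_o = 0.773: τ_max = 16T/(π d_o³ (1−k⁴)), so d_o = [16T/(π τ_allow (1−k⁴))]^(1/3) = [16·39720/(π·1.40×10^8·0.6430)]^(1/3) = 0.1310 m.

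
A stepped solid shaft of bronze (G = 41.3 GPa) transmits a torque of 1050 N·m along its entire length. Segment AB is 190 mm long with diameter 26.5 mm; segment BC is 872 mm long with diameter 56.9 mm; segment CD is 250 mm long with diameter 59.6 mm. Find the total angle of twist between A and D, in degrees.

7.24°

J_AB = π(0.0265)⁴/32 = 4.84×10^-8 m⁴; J_BC = π(0.0569)⁴/32 = 1.03×10^-6 m⁴; J_CD = π(0.0596)⁴/32 = 1.24×10^-6 m⁴.
θ = (T/G)·Σ L_i/J_i = (1050/41.3×10⁹)·(0.190/4.84×10^-8 + 0.872/1.03×10^-6 + 0.250/1.24×10^-6) = 0.1264 rad.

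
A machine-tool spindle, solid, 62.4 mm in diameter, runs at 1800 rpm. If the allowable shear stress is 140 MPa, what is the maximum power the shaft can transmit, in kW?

1260 kW

J = πd⁴/32 = π(0.0624)⁴/32 = 1.488×10^-6 m⁴.
T_max = τ_allow·J/r = 1.40×10^8 × 1.488×10^-6 / 0.0312 = 6679 N·m.
ω = 2π·1800/60 = 188.5 rad/s, so P_max = T_max·ω = 1.259×10^6 W.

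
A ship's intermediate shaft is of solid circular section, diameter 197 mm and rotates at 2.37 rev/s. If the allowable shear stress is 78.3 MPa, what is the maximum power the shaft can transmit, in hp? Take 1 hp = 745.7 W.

J = πd⁴/32 = π(0.197)⁴/32 = 1.479×10^-4 m⁴.
T_max = τ_allow·J/r = 7.83×10^7 × 1.479×10^-4 / 0.0985 = 117500 N·m.
ω = 2π·2.37 = 14.89 rad/s, so P_max = T_max·ω = 1.750×10^6 W.

2350 hp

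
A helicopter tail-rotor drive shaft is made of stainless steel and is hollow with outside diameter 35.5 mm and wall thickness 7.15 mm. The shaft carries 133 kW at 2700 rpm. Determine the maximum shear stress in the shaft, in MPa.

61.4 MPa

ω = 2π·2700/60 = 282.7 rad/s, so T = P/ω = 133×10³ / 282.7 = 470.4 N·m.
J = π(d_o⁴ − d_i⁴)/32 = π(0.0355⁴ − 0.0212⁴)/32 = 1.361×10^-7 m⁴.
τ_max = T·r/J = 470.4 × 0.0177 / 1.361×10^-7 = 6.135×10^7 Pa.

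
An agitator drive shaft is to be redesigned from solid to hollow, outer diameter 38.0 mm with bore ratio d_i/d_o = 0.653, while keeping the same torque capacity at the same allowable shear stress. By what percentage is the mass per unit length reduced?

34.4 %

Equal τ_max and T ⇒ the solid shaft needs d_s³ = d_o³(1−k⁴), so d_s = 38.0·(1−0.653⁴)^(1/3) = 35.54 mm.
Area ratio A_h/A_s = d_o²(1−k²)/d_s² = (1−k²)/(1−k⁴)^(2/3) = 0.6557.
Mass saving = 1 − 0.6557 = 34.4 %.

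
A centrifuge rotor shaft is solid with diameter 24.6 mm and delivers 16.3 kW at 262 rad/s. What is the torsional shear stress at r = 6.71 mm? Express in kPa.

ω = 262 rad/s, so T = P/ω = 16.3×10³ / 262.0 = 62.21 N·m.
J = πd⁴/32 = π(0.0246)⁴/32 = 3.595×10^-8 m⁴.
Shear stress varies linearly with radius: τ = T·r/J = 62.21 × 0.00671 / 3.595×10^-8 = 1.161×10^7 Pa.

11600 kPa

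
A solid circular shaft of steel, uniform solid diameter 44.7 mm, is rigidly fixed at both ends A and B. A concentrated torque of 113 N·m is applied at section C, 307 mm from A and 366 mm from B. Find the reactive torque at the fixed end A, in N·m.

With uniform GJ and both ends fixed, compatibility θ_AC = θ_CB gives T_A·a = T_B·b, together with T_A + T_B = T₀.
T_A = T₀·b/(a+b) = 113.0·366/673.0 = 61.45 N·m; T_B = 51.55 N·m.

61.5 N·m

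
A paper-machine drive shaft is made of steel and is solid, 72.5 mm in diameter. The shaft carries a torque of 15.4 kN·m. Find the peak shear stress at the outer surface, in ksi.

29.9 ksi

J = πd⁴/32 = π(0.0725)⁴/32 = 2.712×10^-6 m⁴.
τ_max = T·r/J = 15400 × 0.0362 / 2.712×10^-6 = 2.058×10^8 Pa.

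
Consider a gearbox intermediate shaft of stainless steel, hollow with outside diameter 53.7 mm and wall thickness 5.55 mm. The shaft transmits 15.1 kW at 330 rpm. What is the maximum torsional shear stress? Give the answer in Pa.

2.38e7 Pa

ω = 2π·330/60 = 34.56 rad/s, so T = P/ω = 15.1×10³ / 34.56 = 437.0 N·m.
J = π(d_o⁴ − d_i⁴)/32 = π(0.0537⁴ − 0.0426⁴)/32 = 4.931×10^-7 m⁴.
τ_max = T·r/J = 437.0 × 0.0269 / 4.931×10^-7 = 2.379×10^7 Pa.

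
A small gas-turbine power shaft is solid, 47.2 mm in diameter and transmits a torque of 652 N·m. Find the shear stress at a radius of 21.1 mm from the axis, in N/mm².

J = πd⁴/32 = π(0.0472)⁴/32 = 4.873×10^-7 m⁴.
Shear stress varies linearly with radius: τ = T·r/J = 652.0 × 0.0211 / 4.873×10^-7 = 2.823×10^7 Pa.

28.2 N/mm²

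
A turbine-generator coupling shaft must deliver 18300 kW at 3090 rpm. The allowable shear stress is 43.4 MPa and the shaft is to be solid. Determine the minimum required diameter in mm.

188 mm

ω = 2π·3090/60 = 323.6 rad/s, so T = P/ω = 18300×10³ / 323.6 = 56550 N·m.
For a solid shaft τ_max = 16T/(πd³), so d = (16T/(π τ_allow))^(1/3) = (16·56550/(π·4.34×10^7))^(1/3) = 0.1879 m.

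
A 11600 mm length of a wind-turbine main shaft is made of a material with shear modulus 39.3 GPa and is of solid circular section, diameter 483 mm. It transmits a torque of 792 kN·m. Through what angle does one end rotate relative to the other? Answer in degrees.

J = πd⁴/32 = π(0.483)⁴/32 = 5.343×10^-3 m⁴.
θ = T·L/(G·J) = 792000 × 11.6 / (39.3×10⁹ × 5.343×10^-3) = 0.04375 rad.

2.51°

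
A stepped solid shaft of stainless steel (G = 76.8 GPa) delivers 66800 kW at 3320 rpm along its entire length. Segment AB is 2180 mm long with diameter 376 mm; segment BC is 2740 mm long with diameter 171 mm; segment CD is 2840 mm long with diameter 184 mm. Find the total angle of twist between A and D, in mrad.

ω = 2π·3320/60 = 347.7 rad/s, so T = P/ω = 66800×10³ / 347.7 = 192100 N·m.
J_AB = π(0.376)⁴/32 = 1.96×10^-3 m⁴; J_BC = π(0.171)⁴/32 = 8.39×10^-5 m⁴; J_CD = π(0.184)⁴/32 = 1.13×10^-4 m⁴.
θ = (T/G)·Σ L_i/J_i = (192100/76.8×10⁹)·(2.18/1.96×10^-3 + 2.74/8.39×10^-5 + 2.84/1.13×10^-4) = 0.1476 rad.

148 mrad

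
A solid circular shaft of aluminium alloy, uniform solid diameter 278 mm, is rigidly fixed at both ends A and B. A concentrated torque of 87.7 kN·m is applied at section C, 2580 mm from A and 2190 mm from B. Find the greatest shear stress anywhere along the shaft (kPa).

11200 kPa

With uniform GJ and both ends fixed, compatibility θ_AC = θ_CB gives T_A·a = T_B·b, together with T_A + T_B = T₀.
T_A = T₀·b/(a+b) = 87700·2190/4770 = 40260 N·m; T_B = 47440 N·m.
τ in each portion: τ_AC = 9.54×10^6 Pa, τ_CB = 1.12×10^7 Pa; maximum is in CB.
τ_max = T_CB·r/J = 47440·0.139/5.86×10^-4 = 1.124×10^7 Pa.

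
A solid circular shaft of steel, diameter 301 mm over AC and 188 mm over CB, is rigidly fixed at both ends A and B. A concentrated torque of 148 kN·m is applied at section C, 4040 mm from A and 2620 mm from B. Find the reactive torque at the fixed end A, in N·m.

Compatibility: T_A·a/J_AC = T_B·b/J_CB with T_A + T_B = T₀.
J_AC = 8.06×10^-4 m⁴, J_CB = 1.23×10^-4 m⁴, so T_A = T₀·(J_AC/a)/((J_AC/a)+(J_CB/b)) = 119900 N·m, T_B = 28130 N·m.

120000 N·m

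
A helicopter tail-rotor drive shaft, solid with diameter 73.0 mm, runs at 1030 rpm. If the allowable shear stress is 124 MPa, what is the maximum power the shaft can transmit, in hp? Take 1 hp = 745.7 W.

1370 hp

J = πd⁴/32 = π(0.0730)⁴/32 = 2.788×10^-6 m⁴.
T_max = τ_allow·J/r = 1.24×10^8 × 2.788×10^-6 / 0.0365 = 9472 N·m.
ω = 2π·1030/60 = 107.9 rad/s, so P_max = T_max·ω = 1.022×10^6 W.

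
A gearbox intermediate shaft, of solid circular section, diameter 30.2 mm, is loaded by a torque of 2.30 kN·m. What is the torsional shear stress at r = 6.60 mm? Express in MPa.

J = πd⁴/32 = π(0.0302)⁴/32 = 8.166×10^-8 m⁴.
Shear stress varies linearly with radius: τ = T·r/J = 2300 × 0.00660 / 8.166×10^-8 = 1.859×10^8 Pa.

186 MPa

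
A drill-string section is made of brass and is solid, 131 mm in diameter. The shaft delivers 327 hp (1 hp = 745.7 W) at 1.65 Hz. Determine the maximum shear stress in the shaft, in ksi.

ω = 2π·1.65 = 10.37 rad/s, so T = P/ω = 327×745.7 / 10.37 = 23520 N·m.
J = πd⁴/32 = π(0.131)⁴/32 = 2.891×10^-5 m⁴.
τ_max = T·r/J = 23520 × 0.0655 / 2.891×10^-5 = 5.328×10^7 Pa.

7.73 ksi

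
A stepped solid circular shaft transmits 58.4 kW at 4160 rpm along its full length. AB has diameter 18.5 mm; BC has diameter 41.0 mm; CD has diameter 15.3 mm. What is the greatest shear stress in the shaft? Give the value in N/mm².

191 N/mm²

ω = 2π·4160/60 = 435.6 rad/s, so T = P/ω = 58.4×10³ / 435.6 = 134.1 N·m.
Under the same torque, τ_max = 16T/(πd³) is largest where d is smallest — segment CD (d = 15.3 mm).
τ_max = 16·134.1/(π·(0.0153)³) = 1.906×10^8 Pa.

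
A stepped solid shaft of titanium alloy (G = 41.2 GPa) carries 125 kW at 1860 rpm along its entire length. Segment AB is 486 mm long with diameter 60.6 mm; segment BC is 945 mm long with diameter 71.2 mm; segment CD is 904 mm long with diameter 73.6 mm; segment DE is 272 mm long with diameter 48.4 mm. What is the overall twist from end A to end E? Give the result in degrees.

1.39°

ω = 2π·1860/60 = 194.8 rad/s, so T = P/ω = 125×10³ / 194.8 = 641.8 N·m.
J_AB = π(0.0606)⁴/32 = 1.32×10^-6 m⁴; J_BC = π(0.0712)⁴/32 = 2.52×10^-6 m⁴; J_CD = π(0.0736)⁴/32 = 2.88×10^-6 m⁴; J_DE = π(0.0484)⁴/32 = 5.39×10^-7 m⁴.
θ = (T/G)·Σ L_i/J_i = (641.8/41.2×10⁹)·(0.486/1.32×10^-6 + 0.945/2.52×10^-6 + 0.904/2.88×10^-6 + 0.272/5.39×10^-7) = 0.02430 rad.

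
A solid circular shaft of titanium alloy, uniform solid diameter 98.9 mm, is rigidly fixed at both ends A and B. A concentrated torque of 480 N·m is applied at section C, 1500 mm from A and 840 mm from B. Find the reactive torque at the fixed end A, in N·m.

With uniform GJ and both ends fixed, compatibility θ_AC = θ_CB gives T_A·a = T_B·b, together with T_A + T_B = T₀.
T_A = T₀·b/(a+b) = 480.0·840/2340 = 172.3 N·m; T_B = 307.7 N·m.

172 N·m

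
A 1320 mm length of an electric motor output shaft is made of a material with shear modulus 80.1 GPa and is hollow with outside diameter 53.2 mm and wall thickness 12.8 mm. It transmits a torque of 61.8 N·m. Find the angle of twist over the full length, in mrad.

J = π(d_o⁴ − d_i⁴)/32 = π(0.0532⁴ − 0.0276⁴)/32 = 7.294×10^-7 m⁴.
θ = T·L/(G·J) = 61.80 × 1.32 / (80.1×10⁹ × 7.294×10^-7) = 1.396×10^-3 rad.

1.40 mrad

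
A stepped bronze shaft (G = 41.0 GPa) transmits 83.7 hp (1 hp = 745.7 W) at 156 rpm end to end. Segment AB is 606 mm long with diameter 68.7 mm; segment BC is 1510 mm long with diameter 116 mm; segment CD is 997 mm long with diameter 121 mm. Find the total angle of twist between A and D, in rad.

ω = 2π·156/60 = 16.34 rad/s, so T = P/ω = 83.7×745.7 / 16.34 = 3821 N·m.
J_AB = π(0.0687)⁴/32 = 2.19×10^-6 m⁴; J_BC = π(0.116)⁴/32 = 1.78×10^-5 m⁴; J_CD = π(0.121)⁴/32 = 2.10×10^-5 m⁴.
θ = (T/G)·Σ L_i/J_i = (3821/41.0×10⁹)·(0.606/2.19×10^-6 + 1.51/1.78×10^-5 + 0.997/2.10×10^-5) = 0.03815 rad.

0.0382 rad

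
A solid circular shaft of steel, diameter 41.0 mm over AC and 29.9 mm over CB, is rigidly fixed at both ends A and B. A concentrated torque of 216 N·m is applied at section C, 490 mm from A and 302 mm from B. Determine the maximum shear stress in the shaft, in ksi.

1.88 ksi

Compatibility: T_A·a/J_AC = T_B·b/J_CB with T_A + T_B = T₀.
J_AC = 2.77×10^-7 m⁴, J_CB = 7.85×10^-8 m⁴, so T_A = T₀·(J_AC/a)/((J_AC/a)+(J_CB/b)) = 148.1 N·m, T_B = 67.95 N·m.
τ in each portion: τ_AC = 1.09×10^7 Pa, τ_CB = 1.29×10^7 Pa; maximum is in CB.
τ_max = T_CB·r/J = 67.95·0.0149/7.85×10^-8 = 1.295×10^7 Pa.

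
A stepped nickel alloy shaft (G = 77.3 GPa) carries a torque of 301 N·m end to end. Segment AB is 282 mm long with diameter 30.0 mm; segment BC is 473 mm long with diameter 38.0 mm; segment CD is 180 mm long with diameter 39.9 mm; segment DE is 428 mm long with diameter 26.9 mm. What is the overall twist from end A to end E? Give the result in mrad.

J_AB = π(0.0300)⁴/32 = 7.95×10^-8 m⁴; J_BC = π(0.0380)⁴/32 = 2.05×10^-7 m⁴; J_CD = π(0.0399)⁴/32 = 2.49×10^-7 m⁴; J_DE = π(0.0269)⁴/32 = 5.14×10^-8 m⁴.
θ = (T/G)·Σ L_i/J_i = (301.0/77.3×10⁹)·(0.282/7.95×10^-8 + 0.473/2.05×10^-7 + 0.180/2.49×10^-7 + 0.428/5.14×10^-8) = 0.05804 rad.

58.0 mrad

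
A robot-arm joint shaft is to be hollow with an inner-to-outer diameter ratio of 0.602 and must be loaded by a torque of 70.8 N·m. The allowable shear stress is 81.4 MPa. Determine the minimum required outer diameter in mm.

17.2 mm

For a hollow shaft with d_i/d_o = 0.602: τ_max = 16T/(π d_o³ (1−k⁴)), so d_o = [16T/(π τ_allow (1−k⁴))]^(1/3) = [16·70.80/(π·8.14×10^7·0.8687)]^(1/3) = 0.01721 m.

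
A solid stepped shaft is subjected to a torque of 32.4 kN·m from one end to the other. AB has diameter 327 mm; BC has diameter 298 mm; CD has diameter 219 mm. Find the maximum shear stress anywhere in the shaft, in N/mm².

Under the same torque, τ_max = 16T/(πd³) is largest where d is smallest — segment CD (d = 219 mm).
τ_max = 16·32400/(π·(0.219)³) = 1.571×10^7 Pa.

15.7 N/mm²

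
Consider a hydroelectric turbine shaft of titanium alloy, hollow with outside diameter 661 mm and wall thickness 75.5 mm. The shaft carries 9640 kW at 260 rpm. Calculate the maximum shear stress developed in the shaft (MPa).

9.67 MPa

ω = 2π·260/60 = 27.23 rad/s, so T = P/ω = 9640×10³ / 27.23 = 354100 N·m.
J = π(d_o⁴ − d_i⁴)/32 = π(0.661⁴ − 0.510⁴)/32 = 0.01210 m⁴.
τ_max = T·r/J = 354100 × 0.331 / 0.01210 = 9.671×10^6 Pa.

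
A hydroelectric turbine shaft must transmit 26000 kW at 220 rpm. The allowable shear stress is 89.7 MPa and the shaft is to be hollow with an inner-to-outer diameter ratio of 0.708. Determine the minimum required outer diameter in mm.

ω = 2π·220/60 = 23.04 rad/s, so T = P/ω = 26000×10³ / 23.04 = 1.129e6 N·m.
For a hollow shaft with d_i/d_o = 0.708: τ_max = 16T/(π d_o³ (1−k⁴)), so d_o = [16T/(π τ_allow (1−k⁴))]^(1/3) = [16·1.129e6/(π·8.97×10^7·0.7487)]^(1/3) = 0.4407 m.

441 mm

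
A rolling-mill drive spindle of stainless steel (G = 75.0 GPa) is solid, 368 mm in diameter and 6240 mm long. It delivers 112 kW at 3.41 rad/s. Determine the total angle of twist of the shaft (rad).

ω = 3.41 rad/s, so T = P/ω = 112×10³ / 3.410 = 32840 N·m.
J = πd⁴/32 = π(0.368)⁴/32 = 1.800×10^-3 m⁴.
θ = T·L/(G·J) = 32840 × 6.24 / (75.0×10⁹ × 1.800×10^-3) = 1.518×10^-3 rad.

0.00152 rad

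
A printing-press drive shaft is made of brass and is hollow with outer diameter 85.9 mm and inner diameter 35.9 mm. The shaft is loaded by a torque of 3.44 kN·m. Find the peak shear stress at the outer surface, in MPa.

J = π(d_o⁴ − d_i⁴)/32 = π(0.0859⁴ − 0.0359⁴)/32 = 5.182×10^-6 m⁴.
τ_max = T·r/J = 3440 × 0.0430 / 5.182×10^-6 = 2.851×10^7 Pa.

28.5 MPa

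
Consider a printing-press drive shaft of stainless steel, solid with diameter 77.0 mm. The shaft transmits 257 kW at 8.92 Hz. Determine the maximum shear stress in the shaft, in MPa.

ω = 2π·8.92 = 56.05 rad/s, so T = P/ω = 257×10³ / 56.05 = 4586 N·m.
J = πd⁴/32 = π(0.0770)⁴/32 = 3.451×10^-6 m⁴.
τ_max = T·r/J = 4586 × 0.0385 / 3.451×10^-6 = 5.115×10^7 Pa.

51.2 MPa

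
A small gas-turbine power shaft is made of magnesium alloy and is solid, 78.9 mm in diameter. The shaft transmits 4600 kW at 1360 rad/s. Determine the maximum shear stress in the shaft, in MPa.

35.1 MPa

ω = 1360 rad/s, so T = P/ω = 4600×10³ / 1360 = 3382 N·m.
J = πd⁴/32 = π(0.0789)⁴/32 = 3.805×10^-6 m⁴.
τ_max = T·r/J = 3382 × 0.0395 / 3.805×10^-6 = 3.507×10^7 Pa.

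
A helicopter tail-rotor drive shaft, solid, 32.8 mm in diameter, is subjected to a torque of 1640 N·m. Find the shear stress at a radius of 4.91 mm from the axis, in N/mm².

J = πd⁴/32 = π(0.0328)⁴/32 = 1.136×10^-7 m⁴.
Shear stress varies linearly with radius: τ = T·r/J = 1640 × 0.00491 / 1.136×10^-7 = 7.086×10^7 Pa.

70.9 N/mm²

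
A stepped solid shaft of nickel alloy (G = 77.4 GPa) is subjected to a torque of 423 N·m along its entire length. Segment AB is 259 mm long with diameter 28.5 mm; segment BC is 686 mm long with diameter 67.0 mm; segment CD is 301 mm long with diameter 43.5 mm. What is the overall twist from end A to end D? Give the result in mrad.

J_AB = π(0.0285)⁴/32 = 6.48×10^-8 m⁴; J_BC = π(0.0670)⁴/32 = 1.98×10^-6 m⁴; J_CD = π(0.0435)⁴/32 = 3.52×10^-7 m⁴.
θ = (T/G)·Σ L_i/J_i = (423.0/77.4×10⁹)·(0.259/6.48×10^-8 + 0.686/1.98×10^-6 + 0.301/3.52×10^-7) = 0.02843 rad.

28.4 mrad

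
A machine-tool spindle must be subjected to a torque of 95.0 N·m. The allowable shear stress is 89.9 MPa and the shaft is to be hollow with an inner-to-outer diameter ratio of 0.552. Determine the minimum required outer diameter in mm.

18.1 mm

For a hollow shaft with d_i/d_o = 0.552: τ_max = 16T/(π d_o³ (1−k⁴)), so d_o = [16T/(π τ_allow (1−k⁴))]^(1/3) = [16·95.00/(π·8.99×10^7·0.9072)]^(1/3) = 0.01810 m.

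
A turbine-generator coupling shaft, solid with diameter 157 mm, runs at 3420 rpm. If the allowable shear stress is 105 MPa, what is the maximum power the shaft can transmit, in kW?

J = πd⁴/32 = π(0.157)⁴/32 = 5.965×10^-5 m⁴.
T_max = τ_allow·J/r = 1.05×10^8 × 5.965×10^-5 / 0.0785 = 79780 N·m.
ω = 2π·3420/60 = 358.1 rad/s, so P_max = T_max·ω = 2.857×10^7 W.

28600 kW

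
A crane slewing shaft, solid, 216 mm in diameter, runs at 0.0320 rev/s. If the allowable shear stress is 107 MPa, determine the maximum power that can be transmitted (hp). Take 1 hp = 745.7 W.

57.1 hp

J = πd⁴/32 = π(0.216)⁴/32 = 2.137×10^-4 m⁴.
T_max = τ_allow·J/r = 1.07×10^8 × 2.137×10^-4 / 0.108 = 211700 N·m.
ω = 2π·0.0320 = 0.2011 rad/s, so P_max = T_max·ω = 4.257×10^4 W.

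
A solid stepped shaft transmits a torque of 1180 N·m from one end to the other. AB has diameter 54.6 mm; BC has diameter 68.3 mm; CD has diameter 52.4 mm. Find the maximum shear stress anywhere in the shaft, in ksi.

Under the same torque, τ_max = 16T/(πd³) is largest where d is smallest — segment CD (d = 52.4 mm).
τ_max = 16·1180/(π·(0.0524)³) = 4.177×10^7 Pa.

6.06 ksi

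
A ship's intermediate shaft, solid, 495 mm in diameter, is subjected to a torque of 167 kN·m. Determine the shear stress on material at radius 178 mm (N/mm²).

J = πd⁴/32 = π(0.495)⁴/32 = 5.894×10^-3 m⁴.
Shear stress varies linearly with radius: τ = T·r/J = 167000 × 0.178 / 5.894×10^-3 = 5.043×10^6 Pa.

5.04 N/mm²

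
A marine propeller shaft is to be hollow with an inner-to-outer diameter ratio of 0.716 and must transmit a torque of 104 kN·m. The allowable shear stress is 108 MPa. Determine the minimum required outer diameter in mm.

For a hollow shaft with d_i/d_o = 0.716: τ_max = 16T/(π d_o³ (1−k⁴)), so d_o = [16T/(π τ_allow (1−k⁴))]^(1/3) = [16·104000/(π·1.08×10^8·0.7372)]^(1/3) = 0.1881 m.

188 mm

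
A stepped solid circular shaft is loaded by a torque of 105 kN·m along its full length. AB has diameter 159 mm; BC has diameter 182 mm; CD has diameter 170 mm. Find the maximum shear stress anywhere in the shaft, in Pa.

1.33e8 Pa

Under the same torque, τ_max = 16T/(πd³) is largest where d is smallest — segment AB (d = 159 mm).
τ_max = 16·105000/(π·(0.159)³) = 1.330×10^8 Pa.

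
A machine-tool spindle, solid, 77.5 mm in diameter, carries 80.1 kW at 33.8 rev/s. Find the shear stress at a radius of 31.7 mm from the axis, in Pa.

3.38e6 Pa

ω = 2π·33.8 = 212.4 rad/s, so T = P/ω = 80.1×10³ / 212.4 = 377.2 N·m.
J = πd⁴/32 = π(0.0775)⁴/32 = 3.542×10^-6 m⁴.
Shear stress varies linearly with radius: τ = T·r/J = 377.2 × 0.0317 / 3.542×10^-6 = 3.376×10^6 Pa.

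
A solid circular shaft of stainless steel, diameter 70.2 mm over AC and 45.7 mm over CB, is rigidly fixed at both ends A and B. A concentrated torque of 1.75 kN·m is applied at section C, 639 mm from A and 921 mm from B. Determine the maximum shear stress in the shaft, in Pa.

2.29e7 Pa

Compatibility: T_A·a/J_AC = T_B·b/J_CB with T_A + T_B = T₀.
J_AC = 2.38×10^-6 m⁴, J_CB = 4.28×10^-7 m⁴, so T_A = T₀·(J_AC/a)/((J_AC/a)+(J_CB/b)) = 1556 N·m, T_B = 193.9 N·m.
τ in each portion: τ_AC = 2.29×10^7 Pa, τ_CB = 1.03×10^7 Pa; maximum is in AC.
τ_max = T_AC·r/J = 1556·0.0351/2.38×10^-6 = 2.291×10^7 Pa.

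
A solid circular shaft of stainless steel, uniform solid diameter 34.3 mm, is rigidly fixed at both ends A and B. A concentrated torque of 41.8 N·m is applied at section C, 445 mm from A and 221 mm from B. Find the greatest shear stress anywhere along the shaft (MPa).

With uniform GJ and both ends fixed, compatibility θ_AC = θ_CB gives T_A·a = T_B·b, together with T_A + T_B = T₀.
T_A = T₀·b/(a+b) = 41.80·221/666.0 = 13.87 N·m; T_B = 27.93 N·m.
τ in each portion: τ_AC = 1.75×10^6 Pa, τ_CB = 3.52×10^6 Pa; maximum is in CB.
τ_max = T_CB·r/J = 27.93·0.0171/1.36×10^-7 = 3.525×10^6 Pa.

3.52 MPa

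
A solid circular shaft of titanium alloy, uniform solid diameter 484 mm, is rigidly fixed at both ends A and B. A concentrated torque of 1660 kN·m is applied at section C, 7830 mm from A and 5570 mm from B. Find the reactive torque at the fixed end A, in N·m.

690000 N·m

With uniform GJ and both ends fixed, compatibility θ_AC = θ_CB gives T_A·a = T_B·b, together with T_A + T_B = T₀.
T_A = T₀·b/(a+b) = 1.660e6·5570/13400 = 690000 N·m; T_B = 970000 N·m.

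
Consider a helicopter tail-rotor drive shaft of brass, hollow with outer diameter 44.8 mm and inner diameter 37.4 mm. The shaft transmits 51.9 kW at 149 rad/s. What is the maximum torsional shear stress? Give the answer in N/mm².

ω = 149 rad/s, so T = P/ω = 51.9×10³ / 149.0 = 348.3 N·m.
J = π(d_o⁴ − d_i⁴)/32 = π(0.0448⁴ − 0.0374⁴)/32 = 2.034×10^-7 m⁴.
τ_max = T·r/J = 348.3 × 0.0224 / 2.034×10^-7 = 3.836×10^7 Pa.

38.4 N/mm²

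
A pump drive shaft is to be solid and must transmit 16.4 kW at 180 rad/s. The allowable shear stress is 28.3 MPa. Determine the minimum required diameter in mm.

25.4 mm

ω = 180 rad/s, so T = P/ω = 16.4×10³ / 180.0 = 91.11 N·m.
For a solid shaft τ_max = 16T/(πd³), so d = (16T/(π τ_allow))^(1/3) = (16·91.11/(π·2.83×10^7))^(1/3) = 0.02540 m.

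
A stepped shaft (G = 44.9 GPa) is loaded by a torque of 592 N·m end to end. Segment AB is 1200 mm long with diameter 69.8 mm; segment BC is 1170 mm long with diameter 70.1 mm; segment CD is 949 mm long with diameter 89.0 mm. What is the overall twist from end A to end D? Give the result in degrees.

J_AB = π(0.0698)⁴/32 = 2.33×10^-6 m⁴; J_BC = π(0.0701)⁴/32 = 2.37×10^-6 m⁴; J_CD = π(0.0890)⁴/32 = 6.16×10^-6 m⁴.
θ = (T/G)·Σ L_i/J_i = (592.0/44.9×10⁹)·(1.20/2.33×10^-6 + 1.17/2.37×10^-6 + 0.949/6.16×10^-6) = 0.01533 rad.

0.878°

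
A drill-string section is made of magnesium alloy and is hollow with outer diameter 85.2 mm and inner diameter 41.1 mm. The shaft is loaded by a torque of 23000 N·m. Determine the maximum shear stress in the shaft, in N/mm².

200 N/mm²

J = π(d_o⁴ − d_i⁴)/32 = π(0.0852⁴ − 0.0411⁴)/32 = 4.893×10^-6 m⁴.
τ_max = T·r/J = 23000 × 0.0426 / 4.893×10^-6 = 2.002×10^8 Pa.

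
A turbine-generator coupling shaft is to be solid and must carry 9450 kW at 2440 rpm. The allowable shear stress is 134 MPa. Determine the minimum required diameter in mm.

112 mm

ω = 2π·2440/60 = 255.5 rad/s, so T = P/ω = 9450×10³ / 255.5 = 36980 N·m.
For a solid shaft τ_max = 16T/(πd³), so d = (16T/(π τ_allow))^(1/3) = (16·36980/(π·1.34×10^8))^(1/3) = 0.1120 m.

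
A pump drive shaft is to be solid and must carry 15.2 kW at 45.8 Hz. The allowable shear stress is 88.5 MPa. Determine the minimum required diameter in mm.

14.5 mm

ω = 2π·45.8 = 287.8 rad/s, so T = P/ω = 15.2×10³ / 287.8 = 52.82 N·m.
For a solid shaft τ_max = 16T/(πd³), so d = (16T/(π τ_allow))^(1/3) = (16·52.82/(π·8.85×10^7))^(1/3) = 0.01449 m.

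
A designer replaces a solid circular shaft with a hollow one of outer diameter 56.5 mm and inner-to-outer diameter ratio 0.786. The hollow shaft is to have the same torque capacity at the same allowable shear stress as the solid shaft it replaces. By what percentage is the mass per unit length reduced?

47.3 %

Equal τ_max and T ⇒ the solid shaft needs d_s³ = d_o³(1−k⁴), so d_s = 56.5·(1−0.786⁴)^(1/3) = 48.13 mm.
Area ratio A_h/A_s = d_o²(1−k²)/d_s² = (1−k²)/(1−k⁴)^(2/3) = 0.5266.
Mass saving = 1 − 0.5266 = 47.3 %.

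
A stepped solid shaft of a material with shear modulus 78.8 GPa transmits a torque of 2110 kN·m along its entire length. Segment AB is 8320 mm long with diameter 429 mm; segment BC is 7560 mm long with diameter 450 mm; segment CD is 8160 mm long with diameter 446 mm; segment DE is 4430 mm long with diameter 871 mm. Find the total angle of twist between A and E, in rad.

J_AB = π(0.429)⁴/32 = 3.33×10^-3 m⁴; J_BC = π(0.450)⁴/32 = 4.03×10^-3 m⁴; J_CD = π(0.446)⁴/32 = 3.88×10^-3 m⁴; J_DE = π(0.871)⁴/32 = 0.0565 m⁴.
θ = (T/G)·Σ L_i/J_i = (2.110e6/78.8×10⁹)·(8.32/3.33×10^-3 + 7.56/4.03×10^-3 + 8.16/3.88×10^-3 + 4.43/0.0565) = 0.1756 rad.

0.176 rad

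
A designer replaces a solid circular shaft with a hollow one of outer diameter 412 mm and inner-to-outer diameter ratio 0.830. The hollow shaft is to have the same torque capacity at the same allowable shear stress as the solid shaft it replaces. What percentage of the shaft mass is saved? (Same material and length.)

Equal τ_max and T ⇒ the solid shaft needs d_s³ = d_o³(1−k⁴), so d_s = 412·(1−0.830⁴)^(1/3) = 332.5 mm.
Area ratio A_h/A_s = d_o²(1−k²)/d_s² = (1−k²)/(1−k⁴)^(2/3) = 0.4778.
Mass saving = 1 − 0.4778 = 52.2 %.

52.2 %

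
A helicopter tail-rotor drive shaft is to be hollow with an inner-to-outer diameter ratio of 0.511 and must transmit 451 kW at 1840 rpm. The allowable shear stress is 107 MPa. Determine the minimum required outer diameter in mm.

ω = 2π·1840/60 = 192.7 rad/s, so T = P/ω = 451×10³ / 192.7 = 2341 N·m.
For a hollow shaft with d_i/d_o = 0.511: τ_max = 16T/(π d_o³ (1−k⁴)), so d_o = [16T/(π τ_allow (1−k⁴))]^(1/3) = [16·2341/(π·1.07×10^8·0.9318)]^(1/3) = 0.04926 m.

49.3 mm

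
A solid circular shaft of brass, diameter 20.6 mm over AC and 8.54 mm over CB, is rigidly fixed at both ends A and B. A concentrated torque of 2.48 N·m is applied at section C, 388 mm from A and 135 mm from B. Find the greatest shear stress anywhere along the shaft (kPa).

Compatibility: T_A·a/J_AC = T_B·b/J_CB with T_A + T_B = T₀.
J_AC = 1.77×10^-8 m⁴, J_CB = 5.22×10^-10 m⁴, so T_A = T₀·(J_AC/a)/((J_AC/a)+(J_CB/b)) = 2.286 N·m, T_B = 0.1941 N·m.
τ in each portion: τ_AC = 1.33×10^6 Pa, τ_CB = 1.59×10^6 Pa; maximum is in CB.
τ_max = T_CB·r/J = 0.1941·0.00427/5.22×10^-10 = 1.587×10^6 Pa.

1590 kPa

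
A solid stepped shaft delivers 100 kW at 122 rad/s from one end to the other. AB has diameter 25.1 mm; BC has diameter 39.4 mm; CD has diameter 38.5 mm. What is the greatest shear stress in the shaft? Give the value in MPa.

264 MPa

ω = 122 rad/s, so T = P/ω = 100×10³ / 122.0 = 819.7 N·m.
Under the same torque, τ_max = 16T/(πd³) is largest where d is smallest — segment AB (d = 25.1 mm).
τ_max = 16·819.7/(π·(0.0251)³) = 2.640×10^8 Pa.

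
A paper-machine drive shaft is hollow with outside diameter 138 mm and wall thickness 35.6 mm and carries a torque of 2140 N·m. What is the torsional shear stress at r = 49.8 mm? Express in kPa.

J = π(d_o⁴ − d_i⁴)/32 = π(0.138⁴ − 0.0668⁴)/32 = 3.365×10^-5 m⁴.
Shear stress varies linearly with radius: τ = T·r/J = 2140 × 0.0498 / 3.365×10^-5 = 3.167×10^6 Pa.

3170 kPa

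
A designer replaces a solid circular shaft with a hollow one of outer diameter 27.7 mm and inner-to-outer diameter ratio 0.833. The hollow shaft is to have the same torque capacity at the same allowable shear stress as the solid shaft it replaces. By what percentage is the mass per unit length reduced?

52.6 %

Equal τ_max and T ⇒ the solid shaft needs d_s³ = d_o³(1−k⁴), so d_s = 27.7·(1−0.833⁴)^(1/3) = 22.25 mm.
Area ratio A_h/A_s = d_o²(1−k²)/d_s² = (1−k²)/(1−k⁴)^(2/3) = 0.4743.
Mass saving = 1 − 0.4743 = 52.6 %.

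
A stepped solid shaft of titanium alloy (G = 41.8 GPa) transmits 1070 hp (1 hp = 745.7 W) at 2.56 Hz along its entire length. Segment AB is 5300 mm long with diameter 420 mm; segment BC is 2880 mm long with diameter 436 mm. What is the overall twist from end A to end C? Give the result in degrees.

0.173°

ω = 2π·2.56 = 16.08 rad/s, so T = P/ω = 1070×745.7 / 16.08 = 49610 N·m.
J_AB = π(0.420)⁴/32 = 3.05×10^-3 m⁴; J_BC = π(0.436)⁴/32 = 3.55×10^-3 m⁴.
θ = (T/G)·Σ L_i/J_i = (49610/41.8×10⁹)·(5.30/3.05×10^-3 + 2.88/3.55×10^-3) = 3.022×10^-3 rad.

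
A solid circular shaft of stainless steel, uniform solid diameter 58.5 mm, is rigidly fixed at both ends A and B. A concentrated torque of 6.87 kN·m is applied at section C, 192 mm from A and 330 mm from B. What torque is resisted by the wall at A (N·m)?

With uniform GJ and both ends fixed, compatibility θ_AC = θ_CB gives T_A·a = T_B·b, together with T_A + T_B = T₀.
T_A = T₀·b/(a+b) = 6870·330/522.0 = 4343 N·m; T_B = 2527 N·m.

4340 N·m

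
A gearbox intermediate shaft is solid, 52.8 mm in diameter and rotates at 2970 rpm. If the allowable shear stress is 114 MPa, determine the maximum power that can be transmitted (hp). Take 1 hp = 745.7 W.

J = πd⁴/32 = π(0.0528)⁴/32 = 7.630×10^-7 m⁴.
T_max = τ_allow·J/r = 1.14×10^8 × 7.630×10^-7 / 0.0264 = 3295 N·m.
ω = 2π·2970/60 = 311.0 rad/s, so P_max = T_max·ω = 1.025×10^6 W.

1370 hp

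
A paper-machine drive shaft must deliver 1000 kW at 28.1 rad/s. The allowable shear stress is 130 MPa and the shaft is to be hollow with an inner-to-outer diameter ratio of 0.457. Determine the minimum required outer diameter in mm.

113 mm

ω = 28.1 rad/s, so T = P/ω = 1000×10³ / 28.10 = 35590 N·m.
For a hollow shaft with d_i/d_o = 0.457: τ_max = 16T/(π d_o³ (1−k⁴)), so d_o = [16T/(π τ_allow (1−k⁴))]^(1/3) = [16·35590/(π·1.30×10^8·0.9564)]^(1/3) = 0.1134 m.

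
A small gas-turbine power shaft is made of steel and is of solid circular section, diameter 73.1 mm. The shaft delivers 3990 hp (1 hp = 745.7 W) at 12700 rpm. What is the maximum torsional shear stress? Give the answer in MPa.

ω = 2π·12700/60 = 1330 rad/s, so T = P/ω = 3990×745.7 / 1330 = 2237 N·m.
J = πd⁴/32 = π(0.0731)⁴/32 = 2.803×10^-6 m⁴.
τ_max = T·r/J = 2237 × 0.0365 / 2.803×10^-6 = 2.917×10^7 Pa.

29.2 MPa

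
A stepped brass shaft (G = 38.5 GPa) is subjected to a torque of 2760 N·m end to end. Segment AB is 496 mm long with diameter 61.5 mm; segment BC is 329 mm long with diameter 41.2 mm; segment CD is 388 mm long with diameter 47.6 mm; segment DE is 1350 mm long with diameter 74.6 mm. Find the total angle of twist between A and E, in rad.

0.196 rad

J_AB = π(0.0615)⁴/32 = 1.40×10^-6 m⁴; J_BC = π(0.0412)⁴/32 = 2.83×10^-7 m⁴; J_CD = π(0.0476)⁴/32 = 5.04×10^-7 m⁴; J_DE = π(0.0746)⁴/32 = 3.04×10^-6 m⁴.
θ = (T/G)·Σ L_i/J_i = (2760/38.5×10⁹)·(0.496/1.40×10^-6 + 0.329/2.83×10^-7 + 0.388/5.04×10^-7 + 1.35/3.04×10^-6) = 0.1957 rad.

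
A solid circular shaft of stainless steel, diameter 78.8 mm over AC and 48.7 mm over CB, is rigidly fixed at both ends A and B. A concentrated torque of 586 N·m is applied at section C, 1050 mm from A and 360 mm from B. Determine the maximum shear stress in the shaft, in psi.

1120 psi

Compatibility: T_A·a/J_AC = T_B·b/J_CB with T_A + T_B = T₀.
J_AC = 3.79×10^-6 m⁴, J_CB = 5.52×10^-7 m⁴, so T_A = T₀·(J_AC/a)/((J_AC/a)+(J_CB/b)) = 411.1 N·m, T_B = 174.9 N·m.
τ in each portion: τ_AC = 4.28×10^6 Pa, τ_CB = 7.71×10^6 Pa; maximum is in CB.
τ_max = T_CB·r/J = 174.9·0.0244/5.52×10^-7 = 7.713×10^6 Pa.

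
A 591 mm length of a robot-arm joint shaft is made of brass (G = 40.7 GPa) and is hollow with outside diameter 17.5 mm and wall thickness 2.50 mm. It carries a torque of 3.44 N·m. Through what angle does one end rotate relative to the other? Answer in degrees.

J = π(d_o⁴ − d_i⁴)/32 = π(0.0175⁴ − 0.0125⁴)/32 = 6.811×10^-9 m⁴.
θ = T·L/(G·J) = 3.440 × 0.591 / (40.7×10⁹ × 6.811×10^-9) = 7.334×10^-3 rad.

0.420°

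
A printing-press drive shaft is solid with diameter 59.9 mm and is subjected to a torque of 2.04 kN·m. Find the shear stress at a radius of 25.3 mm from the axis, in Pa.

4.08e7 Pa

J = πd⁴/32 = π(0.0599)⁴/32 = 1.264×10^-6 m⁴.
Shear stress varies linearly with radius: τ = T·r/J = 2040 × 0.0253 / 1.264×10^-6 = 4.084×10^7 Pa.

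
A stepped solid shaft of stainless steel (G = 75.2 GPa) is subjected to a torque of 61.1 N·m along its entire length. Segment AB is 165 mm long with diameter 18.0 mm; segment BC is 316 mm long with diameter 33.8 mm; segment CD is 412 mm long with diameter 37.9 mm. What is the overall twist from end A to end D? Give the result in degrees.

0.955°

J_AB = π(0.0180)⁴/32 = 1.03×10^-8 m⁴; J_BC = π(0.0338)⁴/32 = 1.28×10^-7 m⁴; J_CD = π(0.0379)⁴/32 = 2.03×10^-7 m⁴.
θ = (T/G)·Σ L_i/J_i = (61.10/75.2×10⁹)·(0.165/1.03×10^-8 + 0.316/1.28×10^-7 + 0.412/2.03×10^-7) = 0.01666 rad.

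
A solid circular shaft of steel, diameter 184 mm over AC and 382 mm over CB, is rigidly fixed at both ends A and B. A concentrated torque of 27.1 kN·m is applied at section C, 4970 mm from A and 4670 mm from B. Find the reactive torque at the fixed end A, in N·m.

Compatibility: T_A·a/J_AC = T_B·b/J_CB with T_A + T_B = T₀.
J_AC = 1.13×10^-4 m⁴, J_CB = 2.09×10^-3 m⁴, so T_A = T₀·(J_AC/a)/((J_AC/a)+(J_CB/b)) = 1305 N·m, T_B = 25800 N·m.

1300 N·m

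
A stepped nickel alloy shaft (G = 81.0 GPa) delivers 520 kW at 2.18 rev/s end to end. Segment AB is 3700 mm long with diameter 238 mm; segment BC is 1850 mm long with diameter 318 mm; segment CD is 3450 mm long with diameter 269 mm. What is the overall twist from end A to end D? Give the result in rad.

ω = 2π·2.18 = 13.70 rad/s, so T = P/ω = 520×10³ / 13.70 = 37960 N·m.
J_AB = π(0.238)⁴/32 = 3.15×10^-4 m⁴; J_BC = π(0.318)⁴/32 = 1.00×10^-3 m⁴; J_CD = π(0.269)⁴/32 = 5.14×10^-4 m⁴.
θ = (T/G)·Σ L_i/J_i = (37960/81.0×10⁹)·(3.70/3.15×10^-4 + 1.85/1.00×10^-3 + 3.45/5.14×10^-4) = 9.514×10^-3 rad.

0.00951 rad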